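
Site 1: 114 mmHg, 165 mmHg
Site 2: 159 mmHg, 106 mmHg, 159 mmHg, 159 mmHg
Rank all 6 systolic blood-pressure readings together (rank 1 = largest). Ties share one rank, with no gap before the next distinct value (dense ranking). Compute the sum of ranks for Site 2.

10

Sorted (descending): 165, 159, 159, 159, 114, 106
The 3 values of 159 share dense rank 2.
Remaining distinct values take the next consecutive integers.
Site 2 values → pooled ranks: 159→2, 106→4, 159→2, 159→2
Rank sum = 2 + 4 + 2 + 2 = 10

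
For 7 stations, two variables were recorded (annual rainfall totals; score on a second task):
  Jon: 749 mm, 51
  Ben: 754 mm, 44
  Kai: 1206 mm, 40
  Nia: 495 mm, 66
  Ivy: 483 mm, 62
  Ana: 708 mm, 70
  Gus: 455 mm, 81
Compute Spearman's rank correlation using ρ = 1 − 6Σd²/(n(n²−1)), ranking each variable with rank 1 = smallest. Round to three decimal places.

-0.857

Ranks of variable 1: 5, 6, 7, 3, 2, 4, 1
Ranks of variable 2: 3, 2, 1, 5, 4, 6, 7
d = r₁ − r₂: 2, 4, 6, -2, -2, -2, -6
d²: 4, 16, 36, 4, 4, 4, 36; Σd² = 104
ρ = 1 − 6·104/(7·48) = 1 − 624/336 = -0.857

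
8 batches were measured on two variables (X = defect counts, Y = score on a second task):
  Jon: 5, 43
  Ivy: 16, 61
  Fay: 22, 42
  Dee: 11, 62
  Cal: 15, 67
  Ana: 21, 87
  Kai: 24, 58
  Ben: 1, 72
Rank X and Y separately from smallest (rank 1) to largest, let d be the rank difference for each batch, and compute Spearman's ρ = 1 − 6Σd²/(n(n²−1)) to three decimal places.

Ranks of variable 1: 2, 5, 7, 3, 4, 6, 8, 1
Ranks of variable 2: 2, 4, 1, 5, 6, 8, 3, 7
d = r₁ − r₂: 0, 1, 6, -2, -2, -2, 5, -6
d²: 0, 1, 36, 4, 4, 4, 25, 36; Σd² = 110
ρ = 1 − 6·110/(8·63) = 1 − 660/504 = -0.310

-0.310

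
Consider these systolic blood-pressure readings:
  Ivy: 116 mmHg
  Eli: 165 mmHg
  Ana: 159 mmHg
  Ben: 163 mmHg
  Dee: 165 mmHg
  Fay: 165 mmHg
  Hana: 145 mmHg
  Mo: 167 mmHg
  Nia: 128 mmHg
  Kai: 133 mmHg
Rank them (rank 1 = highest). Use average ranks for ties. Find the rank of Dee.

Sorted (descending): 167, 165, 165, 165, 163, 159, 145, 133, 128, 116
The 3 values of 165 occupy positions 2–4 → average rank 3.
Dee has value 165 mmHg → rank 3.

3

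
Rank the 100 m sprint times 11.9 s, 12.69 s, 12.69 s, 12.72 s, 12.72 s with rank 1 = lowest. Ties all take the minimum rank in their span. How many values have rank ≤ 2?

3

Sorted (ascending): 11.9, 12.69, 12.69, 12.72, 12.72
The 2 values of 12.69 occupy positions 2–3 → each gets rank 2.
The 2 values of 12.72 occupy positions 4–5 → each gets rank 4.
Ranks ≤ 2: {1, 2, 2} → 3 values.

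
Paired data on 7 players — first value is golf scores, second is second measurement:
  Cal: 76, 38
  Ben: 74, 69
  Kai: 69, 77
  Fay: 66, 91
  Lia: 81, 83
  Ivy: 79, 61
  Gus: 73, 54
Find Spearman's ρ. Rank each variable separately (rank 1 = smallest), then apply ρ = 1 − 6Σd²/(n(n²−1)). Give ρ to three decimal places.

-0.286

Ranks of variable 1: 5, 4, 2, 1, 7, 6, 3
Ranks of variable 2: 1, 4, 5, 7, 6, 3, 2
d = r₁ − r₂: 4, 0, -3, -6, 1, 3, 1
d²: 16, 0, 9, 36, 1, 9, 1; Σd² = 72
ρ = 1 − 6·72/(7·48) = 1 − 432/336 = -0.286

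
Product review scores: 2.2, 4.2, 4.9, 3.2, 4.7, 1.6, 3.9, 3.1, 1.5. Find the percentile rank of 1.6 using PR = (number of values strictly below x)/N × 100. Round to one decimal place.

N = 9.
Strictly below 1.6: 1. Equal to 1.6: 1.
PR = 1/9 × 100 = 11.1

11.1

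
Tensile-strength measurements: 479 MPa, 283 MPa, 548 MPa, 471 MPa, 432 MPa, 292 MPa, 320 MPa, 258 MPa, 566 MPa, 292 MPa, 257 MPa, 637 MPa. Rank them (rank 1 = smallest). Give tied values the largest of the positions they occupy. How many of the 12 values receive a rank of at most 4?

3

Sorted (ascending): 257, 258, 283, 292, 292, 320, 432, 471, 479, 548, 566, 637
The 2 values of 292 occupy positions 4–5 → each gets rank 5.
Ranks ≤ 4: {1, 2, 3} → 3 values.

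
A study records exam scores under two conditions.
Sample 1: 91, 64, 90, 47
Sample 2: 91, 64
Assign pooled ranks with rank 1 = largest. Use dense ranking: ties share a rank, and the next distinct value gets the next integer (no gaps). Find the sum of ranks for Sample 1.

Sorted (descending): 91, 91, 90, 64, 64, 47
The 2 values of 91 share dense rank 1.
The 2 values of 64 share dense rank 3.
Remaining distinct values take the next consecutive integers.
Sample 1 values → pooled ranks: 91→1, 64→3, 90→2, 47→4
Rank sum = 1 + 3 + 2 + 4 = 10

10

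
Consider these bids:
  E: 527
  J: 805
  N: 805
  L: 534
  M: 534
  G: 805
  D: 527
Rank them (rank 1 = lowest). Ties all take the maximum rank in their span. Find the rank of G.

7

Sorted (ascending): 527, 527, 534, 534, 805, 805, 805
The 2 values of 527 occupy positions 1–2 → each gets rank 2.
The 2 values of 534 occupy positions 3–4 → each gets rank 4.
The 3 values of 805 occupy positions 5–7 → each gets rank 7.
G has value 805 → rank 7.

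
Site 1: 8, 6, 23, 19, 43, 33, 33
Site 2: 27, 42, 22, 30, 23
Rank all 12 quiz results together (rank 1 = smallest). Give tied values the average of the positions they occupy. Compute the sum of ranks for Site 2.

Sorted (ascending): 6, 8, 19, 22, 23, 23, 27, 30, 33, 33, 42, 43
The 2 values of 23 occupy positions 5–6 → average rank (5+6)/2 = 5.5.
The 2 values of 33 occupy positions 9–10 → average rank (9+10)/2 = 9.5.
Site 2 values → pooled ranks: 27→7, 42→11, 22→4, 30→8, 23→5.5
Rank sum = 7 + 11 + 4 + 8 + 5.5 = 35.5

35.5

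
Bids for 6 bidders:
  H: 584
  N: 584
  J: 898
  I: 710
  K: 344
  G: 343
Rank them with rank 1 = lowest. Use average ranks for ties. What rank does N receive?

3.5

Sorted (ascending): 343, 344, 584, 584, 710, 898
The 2 values of 584 occupy positions 3–4 → average rank (3+4)/2 = 3.5.
N has value 584 → rank 3.5.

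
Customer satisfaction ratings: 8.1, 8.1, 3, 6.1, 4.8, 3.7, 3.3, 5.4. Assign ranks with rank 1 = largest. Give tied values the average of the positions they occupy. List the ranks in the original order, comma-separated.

Sorted (descending): 8.1, 8.1, 6.1, 5.4, 4.8, 3.7, 3.3, 3
The 2 values of 8.1 occupy positions 1–2 → average rank (1+2)/2 = 1.5.

1.5, 1.5, 8, 3, 5, 6, 7, 4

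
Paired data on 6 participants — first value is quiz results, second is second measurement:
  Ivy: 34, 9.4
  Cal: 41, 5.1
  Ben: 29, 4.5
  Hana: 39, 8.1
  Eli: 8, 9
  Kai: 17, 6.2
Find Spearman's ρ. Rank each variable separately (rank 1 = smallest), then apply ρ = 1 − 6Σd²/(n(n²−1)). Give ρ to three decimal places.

Ranks of variable 1: 4, 6, 3, 5, 1, 2
Ranks of variable 2: 6, 2, 1, 4, 5, 3
d = r₁ − r₂: -2, 4, 2, 1, -4, -1
d²: 4, 16, 4, 1, 16, 1; Σd² = 42
ρ = 1 − 6·42/(6·35) = 1 − 252/210 = -0.200

-0.200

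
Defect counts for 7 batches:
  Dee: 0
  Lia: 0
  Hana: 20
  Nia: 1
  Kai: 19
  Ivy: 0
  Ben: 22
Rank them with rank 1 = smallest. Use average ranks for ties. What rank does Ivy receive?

Sorted (ascending): 0, 0, 0, 1, 19, 20, 22
The 3 values of 0 occupy positions 1–3 → average rank 2.
Ivy has value 0 → rank 2.

2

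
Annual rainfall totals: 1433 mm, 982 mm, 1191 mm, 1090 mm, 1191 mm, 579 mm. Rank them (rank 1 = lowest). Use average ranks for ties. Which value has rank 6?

Sorted (ascending): 579, 982, 1090, 1191, 1191, 1433
The 2 values of 1191 occupy positions 4–5 → average rank (4+5)/2 = 4.5.
Rank 6 → value 1433.

1433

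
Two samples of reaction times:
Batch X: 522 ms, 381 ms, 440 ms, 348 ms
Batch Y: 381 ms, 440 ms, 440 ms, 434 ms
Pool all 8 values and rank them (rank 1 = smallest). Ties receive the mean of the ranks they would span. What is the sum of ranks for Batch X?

17.5

Sorted (ascending): 348, 381, 381, 434, 440, 440, 440, 522
The 2 values of 381 occupy positions 2–3 → average rank (2+3)/2 = 2.5.
The 3 values of 440 occupy positions 5–7 → average rank 6.
Batch X values → pooled ranks: 522→8, 381→2.5, 440→6, 348→1
Rank sum = 8 + 2.5 + 6 + 1 = 17.5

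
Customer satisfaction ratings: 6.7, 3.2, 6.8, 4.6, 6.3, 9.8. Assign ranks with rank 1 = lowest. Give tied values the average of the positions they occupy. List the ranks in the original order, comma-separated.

4, 1, 5, 2, 3, 6

Sorted (ascending): 3.2, 4.6, 6.3, 6.7, 6.8, 9.8
No ties — each value takes its position as its rank.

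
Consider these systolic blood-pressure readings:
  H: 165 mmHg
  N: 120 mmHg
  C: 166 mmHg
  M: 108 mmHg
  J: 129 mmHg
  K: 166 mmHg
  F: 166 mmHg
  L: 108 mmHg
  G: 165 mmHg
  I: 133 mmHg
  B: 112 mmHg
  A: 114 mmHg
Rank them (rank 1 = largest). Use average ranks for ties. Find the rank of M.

Sorted (descending): 166, 166, 166, 165, 165, 133, 129, 120, 114, 112, 108, 108
The 3 values of 166 occupy positions 1–3 → average rank 2.
The 2 values of 165 occupy positions 4–5 → average rank (4+5)/2 = 4.5.
The 2 values of 108 occupy positions 11–12 → average rank (11+12)/2 = 11.5.
M has value 108 mmHg → rank 11.5.

11.5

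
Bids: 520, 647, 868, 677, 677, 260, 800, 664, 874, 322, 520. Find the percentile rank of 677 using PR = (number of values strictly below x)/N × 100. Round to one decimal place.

54.5

N = 11.
Strictly below 677: 6. Equal to 677: 2.
PR = 6/11 × 100 = 54.5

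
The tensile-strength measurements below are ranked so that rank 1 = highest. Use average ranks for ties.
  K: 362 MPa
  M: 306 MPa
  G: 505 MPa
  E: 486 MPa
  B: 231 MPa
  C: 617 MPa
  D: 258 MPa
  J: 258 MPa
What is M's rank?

5

Sorted (descending): 617, 505, 486, 362, 306, 258, 258, 231
The 2 values of 258 occupy positions 6–7 → average rank (6+7)/2 = 6.5.
M has value 306 MPa → rank 5.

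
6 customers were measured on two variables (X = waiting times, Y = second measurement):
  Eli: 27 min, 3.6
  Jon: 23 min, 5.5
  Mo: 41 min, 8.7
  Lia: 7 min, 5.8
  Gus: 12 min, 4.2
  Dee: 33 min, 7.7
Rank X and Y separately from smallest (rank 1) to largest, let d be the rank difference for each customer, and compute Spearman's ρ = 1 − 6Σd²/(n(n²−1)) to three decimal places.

Ranks of variable 1: 4, 3, 6, 1, 2, 5
Ranks of variable 2: 1, 3, 6, 4, 2, 5
d = r₁ − r₂: 3, 0, 0, -3, 0, 0
d²: 9, 0, 0, 9, 0, 0; Σd² = 18
ρ = 1 − 6·18/(6·35) = 1 − 108/210 = 0.486

0.486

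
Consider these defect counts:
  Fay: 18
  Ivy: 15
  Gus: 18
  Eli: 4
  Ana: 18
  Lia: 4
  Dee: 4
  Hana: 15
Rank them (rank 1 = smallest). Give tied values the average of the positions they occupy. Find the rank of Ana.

7

Sorted (ascending): 4, 4, 4, 15, 15, 18, 18, 18
The 3 values of 4 occupy positions 1–3 → average rank 2.
The 2 values of 15 occupy positions 4–5 → average rank (4+5)/2 = 4.5.
The 3 values of 18 occupy positions 6–8 → average rank 7.
Ana has value 18 → rank 7.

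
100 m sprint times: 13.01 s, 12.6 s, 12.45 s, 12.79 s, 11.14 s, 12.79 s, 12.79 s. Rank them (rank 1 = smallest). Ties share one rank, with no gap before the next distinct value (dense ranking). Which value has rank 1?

Sorted (ascending): 11.14, 12.45, 12.6, 12.79, 12.79, 12.79, 13.01
The 3 values of 12.79 share dense rank 4.
Remaining distinct values take the next consecutive integers.
Rank 1 → value 11.14.

11.14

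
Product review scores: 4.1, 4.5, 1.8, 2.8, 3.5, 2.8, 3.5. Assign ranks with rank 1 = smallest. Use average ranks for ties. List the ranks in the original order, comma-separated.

Sorted (ascending): 1.8, 2.8, 2.8, 3.5, 3.5, 4.1, 4.5
The 2 values of 2.8 occupy positions 2–3 → average rank (2+3)/2 = 2.5.
The 2 values of 3.5 occupy positions 4–5 → average rank (4+5)/2 = 4.5.

6, 7, 1, 2.5, 4.5, 2.5, 4.5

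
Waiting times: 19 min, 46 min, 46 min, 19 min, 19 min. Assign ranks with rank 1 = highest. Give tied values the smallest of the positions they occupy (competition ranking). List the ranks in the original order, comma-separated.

3, 1, 1, 3, 3

Sorted (descending): 46, 46, 19, 19, 19
The 2 values of 46 occupy positions 1–2 → each gets rank 1.
The 3 values of 19 occupy positions 3–5 → each gets rank 3.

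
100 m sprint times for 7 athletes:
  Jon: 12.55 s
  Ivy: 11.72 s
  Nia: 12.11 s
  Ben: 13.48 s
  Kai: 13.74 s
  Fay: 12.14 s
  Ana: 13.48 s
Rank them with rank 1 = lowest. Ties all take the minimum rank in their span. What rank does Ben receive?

5

Sorted (ascending): 11.72, 12.11, 12.14, 12.55, 13.48, 13.48, 13.74
The 2 values of 13.48 occupy positions 5–6 → each gets rank 5.
Ben has value 13.48 s → rank 5.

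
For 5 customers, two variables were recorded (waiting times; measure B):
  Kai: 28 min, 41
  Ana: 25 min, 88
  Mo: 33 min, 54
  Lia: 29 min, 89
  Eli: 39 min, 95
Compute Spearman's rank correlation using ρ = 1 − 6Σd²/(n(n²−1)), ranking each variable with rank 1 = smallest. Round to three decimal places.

0.500

Ranks of variable 1: 2, 1, 4, 3, 5
Ranks of variable 2: 1, 3, 2, 4, 5
d = r₁ − r₂: 1, -2, 2, -1, 0
d²: 1, 4, 4, 1, 0; Σd² = 10
ρ = 1 − 6·10/(5·24) = 1 − 60/120 = 0.500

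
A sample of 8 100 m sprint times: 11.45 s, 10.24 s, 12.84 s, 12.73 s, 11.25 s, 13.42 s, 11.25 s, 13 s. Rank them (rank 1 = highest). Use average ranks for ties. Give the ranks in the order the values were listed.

5, 8, 3, 4, 6.5, 1, 6.5, 2

Sorted (descending): 13.42, 13, 12.84, 12.73, 11.45, 11.25, 11.25, 10.24
The 2 values of 11.25 occupy positions 6–7 → average rank (6+7)/2 = 6.5.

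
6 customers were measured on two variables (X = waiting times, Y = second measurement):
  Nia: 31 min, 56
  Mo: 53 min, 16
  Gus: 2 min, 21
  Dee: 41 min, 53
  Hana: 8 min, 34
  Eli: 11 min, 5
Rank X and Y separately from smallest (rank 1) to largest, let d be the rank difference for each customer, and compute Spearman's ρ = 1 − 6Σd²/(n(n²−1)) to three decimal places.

Ranks of variable 1: 4, 6, 1, 5, 2, 3
Ranks of variable 2: 6, 2, 3, 5, 4, 1
d = r₁ − r₂: -2, 4, -2, 0, -2, 2
d²: 4, 16, 4, 0, 4, 4; Σd² = 32
ρ = 1 − 6·32/(6·35) = 1 − 192/210 = 0.086

0.086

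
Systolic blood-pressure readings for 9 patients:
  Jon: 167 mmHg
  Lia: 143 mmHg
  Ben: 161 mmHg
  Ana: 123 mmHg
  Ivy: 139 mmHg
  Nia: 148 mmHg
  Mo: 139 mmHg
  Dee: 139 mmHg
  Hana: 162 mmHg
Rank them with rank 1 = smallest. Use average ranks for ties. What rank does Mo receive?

Sorted (ascending): 123, 139, 139, 139, 143, 148, 161, 162, 167
The 3 values of 139 occupy positions 2–4 → average rank 3.
Mo has value 139 mmHg → rank 3.

3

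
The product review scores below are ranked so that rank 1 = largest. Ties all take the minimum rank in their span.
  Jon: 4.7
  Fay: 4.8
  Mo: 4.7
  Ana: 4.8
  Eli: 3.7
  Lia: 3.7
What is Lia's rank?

Sorted (descending): 4.8, 4.8, 4.7, 4.7, 3.7, 3.7
The 2 values of 4.8 occupy positions 1–2 → each gets rank 1.
The 2 values of 4.7 occupy positions 3–4 → each gets rank 3.
The 2 values of 3.7 occupy positions 5–6 → each gets rank 5.
Lia has value 3.7 → rank 5.

5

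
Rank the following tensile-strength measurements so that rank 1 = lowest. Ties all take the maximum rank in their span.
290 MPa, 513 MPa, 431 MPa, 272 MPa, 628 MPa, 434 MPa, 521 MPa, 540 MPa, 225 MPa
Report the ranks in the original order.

3, 6, 4, 2, 9, 5, 7, 8, 1

Sorted (ascending): 225, 272, 290, 431, 434, 513, 521, 540, 628
No ties — each value takes its position as its rank.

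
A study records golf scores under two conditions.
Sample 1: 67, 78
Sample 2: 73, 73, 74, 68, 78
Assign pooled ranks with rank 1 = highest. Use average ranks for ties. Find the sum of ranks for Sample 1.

Sorted (descending): 78, 78, 74, 73, 73, 68, 67
The 2 values of 78 occupy positions 1–2 → average rank (1+2)/2 = 1.5.
The 2 values of 73 occupy positions 4–5 → average rank (4+5)/2 = 4.5.
Sample 1 values → pooled ranks: 67→7, 78→1.5
Rank sum = 7 + 1.5 = 8.5

8.5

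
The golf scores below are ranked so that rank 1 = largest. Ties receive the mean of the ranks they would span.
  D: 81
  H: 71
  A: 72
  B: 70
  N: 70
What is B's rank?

Sorted (descending): 81, 72, 71, 70, 70
The 2 values of 70 occupy positions 4–5 → average rank (4+5)/2 = 4.5.
B has value 70 → rank 4.5.

4.5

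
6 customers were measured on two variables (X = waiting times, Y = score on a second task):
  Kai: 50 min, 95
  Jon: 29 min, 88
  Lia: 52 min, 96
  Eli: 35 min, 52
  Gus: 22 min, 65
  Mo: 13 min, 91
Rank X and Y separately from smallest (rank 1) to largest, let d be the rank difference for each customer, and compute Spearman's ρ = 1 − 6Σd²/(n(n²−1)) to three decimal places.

0.486

Ranks of variable 1: 5, 3, 6, 4, 2, 1
Ranks of variable 2: 5, 3, 6, 1, 2, 4
d = r₁ − r₂: 0, 0, 0, 3, 0, -3
d²: 0, 0, 0, 9, 0, 9; Σd² = 18
ρ = 1 − 6·18/(6·35) = 1 − 108/210 = 0.486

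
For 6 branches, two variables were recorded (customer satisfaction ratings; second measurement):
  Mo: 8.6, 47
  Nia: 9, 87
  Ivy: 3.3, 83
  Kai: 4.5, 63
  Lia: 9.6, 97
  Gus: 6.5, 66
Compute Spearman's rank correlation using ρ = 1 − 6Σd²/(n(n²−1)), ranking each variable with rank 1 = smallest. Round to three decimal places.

Ranks of variable 1: 4, 5, 1, 2, 6, 3
Ranks of variable 2: 1, 5, 4, 2, 6, 3
d = r₁ − r₂: 3, 0, -3, 0, 0, 0
d²: 9, 0, 9, 0, 0, 0; Σd² = 18
ρ = 1 − 6·18/(6·35) = 1 − 108/210 = 0.486

0.486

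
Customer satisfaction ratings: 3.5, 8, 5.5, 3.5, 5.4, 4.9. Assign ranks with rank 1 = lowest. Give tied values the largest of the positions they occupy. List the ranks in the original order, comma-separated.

Sorted (ascending): 3.5, 3.5, 4.9, 5.4, 5.5, 8
The 2 values of 3.5 occupy positions 1–2 → each gets rank 2.

2, 6, 5, 2, 4, 3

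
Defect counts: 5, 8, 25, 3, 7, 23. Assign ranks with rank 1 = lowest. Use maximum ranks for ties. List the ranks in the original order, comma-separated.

Sorted (ascending): 3, 5, 7, 8, 23, 25
No ties — each value takes its position as its rank.

2, 4, 6, 1, 3, 5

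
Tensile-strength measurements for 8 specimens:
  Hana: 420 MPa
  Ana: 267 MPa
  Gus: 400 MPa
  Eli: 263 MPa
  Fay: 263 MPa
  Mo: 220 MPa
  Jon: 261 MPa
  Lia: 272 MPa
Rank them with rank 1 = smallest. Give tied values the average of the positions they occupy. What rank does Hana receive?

Sorted (ascending): 220, 261, 263, 263, 267, 272, 400, 420
The 2 values of 263 occupy positions 3–4 → average rank (3+4)/2 = 3.5.
Hana has value 420 MPa → rank 8.

8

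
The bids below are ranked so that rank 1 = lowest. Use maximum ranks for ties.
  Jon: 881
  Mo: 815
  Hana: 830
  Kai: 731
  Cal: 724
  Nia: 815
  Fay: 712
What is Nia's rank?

5

Sorted (ascending): 712, 724, 731, 815, 815, 830, 881
The 2 values of 815 occupy positions 4–5 → each gets rank 5.
Nia has value 815 → rank 5.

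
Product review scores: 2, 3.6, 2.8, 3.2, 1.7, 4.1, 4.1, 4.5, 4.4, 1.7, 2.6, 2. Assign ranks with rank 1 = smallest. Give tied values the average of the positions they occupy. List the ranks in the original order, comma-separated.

3.5, 8, 6, 7, 1.5, 9.5, 9.5, 12, 11, 1.5, 5, 3.5

Sorted (ascending): 1.7, 1.7, 2, 2, 2.6, 2.8, 3.2, 3.6, 4.1, 4.1, 4.4, 4.5
The 2 values of 1.7 occupy positions 1–2 → average rank (1+2)/2 = 1.5.
The 2 values of 2 occupy positions 3–4 → average rank (3+4)/2 = 3.5.
The 2 values of 4.1 occupy positions 9–10 → average rank (9+10)/2 = 9.5.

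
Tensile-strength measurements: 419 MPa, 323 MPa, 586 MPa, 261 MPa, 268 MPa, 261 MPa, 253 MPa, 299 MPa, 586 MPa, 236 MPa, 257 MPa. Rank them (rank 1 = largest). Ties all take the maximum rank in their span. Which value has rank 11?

236

Sorted (descending): 586, 586, 419, 323, 299, 268, 261, 261, 257, 253, 236
The 2 values of 586 occupy positions 1–2 → each gets rank 2.
The 2 values of 261 occupy positions 7–8 → each gets rank 8.
Rank 11 → value 236.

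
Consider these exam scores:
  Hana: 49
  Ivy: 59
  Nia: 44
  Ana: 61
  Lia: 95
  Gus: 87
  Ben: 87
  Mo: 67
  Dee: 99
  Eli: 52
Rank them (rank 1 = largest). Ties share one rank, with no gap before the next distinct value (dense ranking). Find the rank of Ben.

Sorted (descending): 99, 95, 87, 87, 67, 61, 59, 52, 49, 44
The 2 values of 87 share dense rank 3.
Remaining distinct values take the next consecutive integers.
Ben has value 87 → rank 3.

3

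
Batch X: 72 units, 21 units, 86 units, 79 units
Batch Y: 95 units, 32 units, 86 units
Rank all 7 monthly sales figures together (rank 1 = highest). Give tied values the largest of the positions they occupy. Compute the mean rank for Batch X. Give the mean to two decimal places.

4.75

Sorted (descending): 95, 86, 86, 79, 72, 32, 21
The 2 values of 86 occupy positions 2–3 → each gets rank 3.
Batch X values → pooled ranks: 72→5, 21→7, 86→3, 79→4
Mean rank = (5 + 7 + 3 + 4) / 4 = 4.75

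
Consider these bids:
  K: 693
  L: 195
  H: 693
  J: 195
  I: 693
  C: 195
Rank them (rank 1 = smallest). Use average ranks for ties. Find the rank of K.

Sorted (ascending): 195, 195, 195, 693, 693, 693
The 3 values of 195 occupy positions 1–3 → average rank 2.
The 3 values of 693 occupy positions 4–6 → average rank 5.
K has value 693 → rank 5.

5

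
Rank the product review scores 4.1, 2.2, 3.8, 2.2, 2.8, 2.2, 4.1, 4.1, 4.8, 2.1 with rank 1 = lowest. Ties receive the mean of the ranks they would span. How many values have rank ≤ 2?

Sorted (ascending): 2.1, 2.2, 2.2, 2.2, 2.8, 3.8, 4.1, 4.1, 4.1, 4.8
The 3 values of 2.2 occupy positions 2–4 → average rank 3.
The 3 values of 4.1 occupy positions 7–9 → average rank 8.
Ranks ≤ 2: {1} → 1 value.

1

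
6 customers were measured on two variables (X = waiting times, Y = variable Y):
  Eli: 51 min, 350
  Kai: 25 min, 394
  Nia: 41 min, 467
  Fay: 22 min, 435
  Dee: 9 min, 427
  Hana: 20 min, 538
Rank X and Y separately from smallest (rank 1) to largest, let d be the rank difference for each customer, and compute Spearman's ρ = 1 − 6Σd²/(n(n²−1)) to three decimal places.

Ranks of variable 1: 6, 4, 5, 3, 1, 2
Ranks of variable 2: 1, 2, 5, 4, 3, 6
d = r₁ − r₂: 5, 2, 0, -1, -2, -4
d²: 25, 4, 0, 1, 4, 16; Σd² = 50
ρ = 1 − 6·50/(6·35) = 1 − 300/210 = -0.429

-0.429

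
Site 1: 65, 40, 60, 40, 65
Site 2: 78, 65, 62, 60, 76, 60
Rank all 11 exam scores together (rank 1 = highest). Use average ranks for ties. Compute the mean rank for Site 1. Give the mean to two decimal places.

7.40

Sorted (descending): 78, 76, 65, 65, 65, 62, 60, 60, 60, 40, 40
The 3 values of 65 occupy positions 3–5 → average rank 4.
The 3 values of 60 occupy positions 7–9 → average rank 8.
The 2 values of 40 occupy positions 10–11 → average rank (10+11)/2 = 10.5.
Site 1 values → pooled ranks: 65→4, 40→10.5, 60→8, 40→10.5, 65→4
Mean rank = (4 + 10.5 + 8 + 10.5 + 4) / 5 = 7.40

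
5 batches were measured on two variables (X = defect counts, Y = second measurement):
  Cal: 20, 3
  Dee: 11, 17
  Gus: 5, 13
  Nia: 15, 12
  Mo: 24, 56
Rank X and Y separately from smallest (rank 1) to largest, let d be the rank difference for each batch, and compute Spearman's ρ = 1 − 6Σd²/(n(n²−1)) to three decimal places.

Ranks of variable 1: 4, 2, 1, 3, 5
Ranks of variable 2: 1, 4, 3, 2, 5
d = r₁ − r₂: 3, -2, -2, 1, 0
d²: 9, 4, 4, 1, 0; Σd² = 18
ρ = 1 − 6·18/(5·24) = 1 − 108/120 = 0.100

0.100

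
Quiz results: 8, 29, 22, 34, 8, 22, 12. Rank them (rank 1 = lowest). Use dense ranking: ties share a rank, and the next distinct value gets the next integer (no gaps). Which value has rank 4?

29

Sorted (ascending): 8, 8, 12, 22, 22, 29, 34
The 2 values of 8 share dense rank 1.
The 2 values of 22 share dense rank 3.
Remaining distinct values take the next consecutive integers.
Rank 4 → value 29.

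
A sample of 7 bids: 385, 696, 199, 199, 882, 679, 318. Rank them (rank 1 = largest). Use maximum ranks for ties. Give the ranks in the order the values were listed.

4, 2, 7, 7, 1, 3, 5

Sorted (descending): 882, 696, 679, 385, 318, 199, 199
The 2 values of 199 occupy positions 6–7 → each gets rank 7.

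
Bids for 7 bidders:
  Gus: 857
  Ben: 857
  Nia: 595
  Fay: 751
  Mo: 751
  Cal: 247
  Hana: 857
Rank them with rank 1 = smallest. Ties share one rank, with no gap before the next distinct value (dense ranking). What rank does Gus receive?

Sorted (ascending): 247, 595, 751, 751, 857, 857, 857
The 2 values of 751 share dense rank 3.
The 3 values of 857 share dense rank 4.
Remaining distinct values take the next consecutive integers.
Gus has value 857 → rank 4.

4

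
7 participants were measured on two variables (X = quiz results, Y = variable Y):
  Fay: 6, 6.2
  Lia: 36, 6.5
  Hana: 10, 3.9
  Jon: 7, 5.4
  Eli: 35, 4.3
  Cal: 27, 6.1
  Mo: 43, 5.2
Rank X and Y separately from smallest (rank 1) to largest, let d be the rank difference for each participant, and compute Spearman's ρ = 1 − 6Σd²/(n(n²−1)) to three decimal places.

Ranks of variable 1: 1, 6, 3, 2, 5, 4, 7
Ranks of variable 2: 6, 7, 1, 4, 2, 5, 3
d = r₁ − r₂: -5, -1, 2, -2, 3, -1, 4
d²: 25, 1, 4, 4, 9, 1, 16; Σd² = 60
ρ = 1 − 6·60/(7·48) = 1 − 360/336 = -0.071

-0.071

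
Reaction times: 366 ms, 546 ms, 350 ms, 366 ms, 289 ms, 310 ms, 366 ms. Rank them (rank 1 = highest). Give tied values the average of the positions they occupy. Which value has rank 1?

Sorted (descending): 546, 366, 366, 366, 350, 310, 289
The 3 values of 366 occupy positions 2–4 → average rank 3.
Rank 1 → value 546.

546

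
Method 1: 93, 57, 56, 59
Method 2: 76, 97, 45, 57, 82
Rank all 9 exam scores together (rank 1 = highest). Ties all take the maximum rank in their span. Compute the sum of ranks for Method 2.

24

Sorted (descending): 97, 93, 82, 76, 59, 57, 57, 56, 45
The 2 values of 57 occupy positions 6–7 → each gets rank 7.
Method 2 values → pooled ranks: 76→4, 97→1, 45→9, 57→7, 82→3
Rank sum = 4 + 1 + 9 + 7 + 3 = 24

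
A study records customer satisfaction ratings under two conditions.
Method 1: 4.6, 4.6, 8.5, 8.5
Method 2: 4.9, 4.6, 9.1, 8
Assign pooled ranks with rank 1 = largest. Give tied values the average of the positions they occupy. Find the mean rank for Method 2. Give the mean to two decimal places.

4.25

Sorted (descending): 9.1, 8.5, 8.5, 8, 4.9, 4.6, 4.6, 4.6
The 2 values of 8.5 occupy positions 2–3 → average rank (2+3)/2 = 2.5.
The 3 values of 4.6 occupy positions 6–8 → average rank 7.
Method 2 values → pooled ranks: 4.9→5, 4.6→7, 9.1→1, 8→4
Mean rank = (5 + 7 + 1 + 4) / 4 = 4.25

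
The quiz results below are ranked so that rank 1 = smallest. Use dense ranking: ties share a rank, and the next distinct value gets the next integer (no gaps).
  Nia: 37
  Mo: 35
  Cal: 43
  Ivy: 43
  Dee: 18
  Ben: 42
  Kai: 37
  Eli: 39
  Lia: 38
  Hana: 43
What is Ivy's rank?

Sorted (ascending): 18, 35, 37, 37, 38, 39, 42, 43, 43, 43
The 2 values of 37 share dense rank 3.
The 3 values of 43 share dense rank 7.
Remaining distinct values take the next consecutive integers.
Ivy has value 43 → rank 7.

7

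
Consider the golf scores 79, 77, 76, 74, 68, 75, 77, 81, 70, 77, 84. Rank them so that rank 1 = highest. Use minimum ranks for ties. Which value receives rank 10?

70

Sorted (descending): 84, 81, 79, 77, 77, 77, 76, 75, 74, 70, 68
The 3 values of 77 occupy positions 4–6 → each gets rank 4.
Rank 10 → value 70.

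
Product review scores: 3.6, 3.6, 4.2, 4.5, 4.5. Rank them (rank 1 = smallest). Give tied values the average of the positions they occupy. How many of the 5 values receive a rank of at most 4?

3

Sorted (ascending): 3.6, 3.6, 4.2, 4.5, 4.5
The 2 values of 3.6 occupy positions 1–2 → average rank (1+2)/2 = 1.5.
The 2 values of 4.5 occupy positions 4–5 → average rank (4+5)/2 = 4.5.
Ranks ≤ 4: {1.5, 1.5, 3} → 3 values.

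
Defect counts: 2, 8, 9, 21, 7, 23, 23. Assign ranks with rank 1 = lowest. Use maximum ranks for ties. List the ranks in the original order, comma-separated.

Sorted (ascending): 2, 7, 8, 9, 21, 23, 23
The 2 values of 23 occupy positions 6–7 → each gets rank 7.

1, 3, 4, 5, 2, 7, 7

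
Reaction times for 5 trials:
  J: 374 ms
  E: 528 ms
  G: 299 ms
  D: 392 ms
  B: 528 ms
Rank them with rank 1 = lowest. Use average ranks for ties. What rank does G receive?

1

Sorted (ascending): 299, 374, 392, 528, 528
The 2 values of 528 occupy positions 4–5 → average rank (4+5)/2 = 4.5.
G has value 299 ms → rank 1.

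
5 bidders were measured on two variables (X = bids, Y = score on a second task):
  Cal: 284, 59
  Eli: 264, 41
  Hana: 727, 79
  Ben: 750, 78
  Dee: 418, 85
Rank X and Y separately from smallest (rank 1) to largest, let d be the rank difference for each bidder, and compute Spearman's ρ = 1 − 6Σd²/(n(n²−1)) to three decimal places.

0.600

Ranks of variable 1: 2, 1, 4, 5, 3
Ranks of variable 2: 2, 1, 4, 3, 5
d = r₁ − r₂: 0, 0, 0, 2, -2
d²: 0, 0, 0, 4, 4; Σd² = 8
ρ = 1 − 6·8/(5·24) = 1 − 48/120 = 0.600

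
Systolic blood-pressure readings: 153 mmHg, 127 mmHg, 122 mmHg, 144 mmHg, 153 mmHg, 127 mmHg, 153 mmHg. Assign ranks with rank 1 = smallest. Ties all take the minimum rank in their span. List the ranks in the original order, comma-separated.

Sorted (ascending): 122, 127, 127, 144, 153, 153, 153
The 2 values of 127 occupy positions 2–3 → each gets rank 2.
The 3 values of 153 occupy positions 5–7 → each gets rank 5.

5, 2, 1, 4, 5, 2, 5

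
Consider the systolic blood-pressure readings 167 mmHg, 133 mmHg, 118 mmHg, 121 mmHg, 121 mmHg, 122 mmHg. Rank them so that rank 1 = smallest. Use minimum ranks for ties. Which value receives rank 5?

Sorted (ascending): 118, 121, 121, 122, 133, 167
The 2 values of 121 occupy positions 2–3 → each gets rank 2.
Rank 5 → value 133.

133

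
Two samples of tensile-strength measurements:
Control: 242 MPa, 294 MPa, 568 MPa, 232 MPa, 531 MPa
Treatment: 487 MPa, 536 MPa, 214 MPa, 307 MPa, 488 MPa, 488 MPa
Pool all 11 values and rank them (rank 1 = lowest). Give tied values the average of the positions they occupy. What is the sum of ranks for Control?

29

Sorted (ascending): 214, 232, 242, 294, 307, 487, 488, 488, 531, 536, 568
The 2 values of 488 occupy positions 7–8 → average rank (7+8)/2 = 7.5.
Control values → pooled ranks: 242→3, 294→4, 568→11, 232→2, 531→9
Rank sum = 3 + 4 + 11 + 2 + 9 = 29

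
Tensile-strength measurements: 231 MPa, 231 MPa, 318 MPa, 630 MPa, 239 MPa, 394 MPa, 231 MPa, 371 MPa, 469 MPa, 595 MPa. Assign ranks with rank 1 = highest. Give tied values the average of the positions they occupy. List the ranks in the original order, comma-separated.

Sorted (descending): 630, 595, 469, 394, 371, 318, 239, 231, 231, 231
The 3 values of 231 occupy positions 8–10 → average rank 9.

9, 9, 6, 1, 7, 4, 9, 5, 3, 2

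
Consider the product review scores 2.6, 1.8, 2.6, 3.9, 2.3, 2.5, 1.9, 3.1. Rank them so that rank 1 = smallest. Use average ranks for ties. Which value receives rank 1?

1.8

Sorted (ascending): 1.8, 1.9, 2.3, 2.5, 2.6, 2.6, 3.1, 3.9
The 2 values of 2.6 occupy positions 5–6 → average rank (5+6)/2 = 5.5.
Rank 1 → value 1.8.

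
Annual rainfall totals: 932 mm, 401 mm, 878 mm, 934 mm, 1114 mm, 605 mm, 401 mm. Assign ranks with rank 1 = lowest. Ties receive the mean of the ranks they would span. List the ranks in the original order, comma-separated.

5, 1.5, 4, 6, 7, 3, 1.5

Sorted (ascending): 401, 401, 605, 878, 932, 934, 1114
The 2 values of 401 occupy positions 1–2 → average rank (1+2)/2 = 1.5.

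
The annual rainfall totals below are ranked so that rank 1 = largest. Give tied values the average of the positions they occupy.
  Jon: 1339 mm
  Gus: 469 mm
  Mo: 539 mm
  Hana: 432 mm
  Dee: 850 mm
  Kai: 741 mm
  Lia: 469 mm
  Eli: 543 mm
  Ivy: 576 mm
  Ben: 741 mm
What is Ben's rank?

3.5

Sorted (descending): 1339, 850, 741, 741, 576, 543, 539, 469, 469, 432
The 2 values of 741 occupy positions 3–4 → average rank (3+4)/2 = 3.5.
The 2 values of 469 occupy positions 8–9 → average rank (8+9)/2 = 8.5.
Ben has value 741 mm → rank 3.5.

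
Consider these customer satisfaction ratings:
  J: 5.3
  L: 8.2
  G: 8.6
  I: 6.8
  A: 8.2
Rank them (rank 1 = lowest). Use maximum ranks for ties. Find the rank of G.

5

Sorted (ascending): 5.3, 6.8, 8.2, 8.2, 8.6
The 2 values of 8.2 occupy positions 3–4 → each gets rank 4.
G has value 8.6 → rank 5.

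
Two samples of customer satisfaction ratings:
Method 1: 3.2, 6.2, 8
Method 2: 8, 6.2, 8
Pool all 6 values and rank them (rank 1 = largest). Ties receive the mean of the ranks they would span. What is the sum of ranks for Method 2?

Sorted (descending): 8, 8, 8, 6.2, 6.2, 3.2
The 3 values of 8 occupy positions 1–3 → average rank 2.
The 2 values of 6.2 occupy positions 4–5 → average rank (4+5)/2 = 4.5.
Method 2 values → pooled ranks: 8→2, 6.2→4.5, 8→2
Rank sum = 2 + 4.5 + 2 = 8.5

8.5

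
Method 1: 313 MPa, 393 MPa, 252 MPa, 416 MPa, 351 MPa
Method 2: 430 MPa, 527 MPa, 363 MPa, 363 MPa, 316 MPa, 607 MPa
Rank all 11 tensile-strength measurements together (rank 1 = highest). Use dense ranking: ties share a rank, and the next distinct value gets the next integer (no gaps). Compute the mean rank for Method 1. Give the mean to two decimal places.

Sorted (descending): 607, 527, 430, 416, 393, 363, 363, 351, 316, 313, 252
The 2 values of 363 share dense rank 6.
Remaining distinct values take the next consecutive integers.
Method 1 values → pooled ranks: 313→9, 393→5, 252→10, 416→4, 351→7
Mean rank = (9 + 5 + 10 + 4 + 7) / 5 = 7.00

7.00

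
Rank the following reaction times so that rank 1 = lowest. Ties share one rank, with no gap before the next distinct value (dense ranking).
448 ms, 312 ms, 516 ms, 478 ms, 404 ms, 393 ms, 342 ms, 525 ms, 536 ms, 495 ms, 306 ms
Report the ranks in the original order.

6, 2, 9, 7, 5, 4, 3, 10, 11, 8, 1

Sorted (ascending): 306, 312, 342, 393, 404, 448, 478, 495, 516, 525, 536
No ties — each value takes its position as its rank.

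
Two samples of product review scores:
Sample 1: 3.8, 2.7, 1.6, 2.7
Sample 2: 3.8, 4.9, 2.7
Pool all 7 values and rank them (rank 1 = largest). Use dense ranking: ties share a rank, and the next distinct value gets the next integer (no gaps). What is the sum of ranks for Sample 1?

Sorted (descending): 4.9, 3.8, 3.8, 2.7, 2.7, 2.7, 1.6
The 2 values of 3.8 share dense rank 2.
The 3 values of 2.7 share dense rank 3.
Remaining distinct values take the next consecutive integers.
Sample 1 values → pooled ranks: 3.8→2, 2.7→3, 1.6→4, 2.7→3
Rank sum = 2 + 3 + 4 + 3 = 12

12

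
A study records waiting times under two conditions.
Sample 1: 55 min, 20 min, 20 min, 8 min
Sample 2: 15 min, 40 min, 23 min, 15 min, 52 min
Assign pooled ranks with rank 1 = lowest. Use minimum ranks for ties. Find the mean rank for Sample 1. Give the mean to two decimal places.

4.50

Sorted (ascending): 8, 15, 15, 20, 20, 23, 40, 52, 55
The 2 values of 15 occupy positions 2–3 → each gets rank 2.
The 2 values of 20 occupy positions 4–5 → each gets rank 4.
Sample 1 values → pooled ranks: 55→9, 20→4, 20→4, 8→1
Mean rank = (9 + 4 + 4 + 1) / 4 = 4.50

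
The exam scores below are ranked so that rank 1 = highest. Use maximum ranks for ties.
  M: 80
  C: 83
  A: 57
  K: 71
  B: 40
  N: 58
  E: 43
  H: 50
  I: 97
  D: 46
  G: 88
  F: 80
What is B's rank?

12

Sorted (descending): 97, 88, 83, 80, 80, 71, 58, 57, 50, 46, 43, 40
The 2 values of 80 occupy positions 4–5 → each gets rank 5.
B has value 40 → rank 12.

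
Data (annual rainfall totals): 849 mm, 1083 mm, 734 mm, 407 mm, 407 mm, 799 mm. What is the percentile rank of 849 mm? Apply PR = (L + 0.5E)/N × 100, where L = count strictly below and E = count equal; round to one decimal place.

N = 6.
Strictly below 849: 4. Equal to 849: 1.
PR = (4 + 0.5·1)/6 × 100 = 75.0

75.0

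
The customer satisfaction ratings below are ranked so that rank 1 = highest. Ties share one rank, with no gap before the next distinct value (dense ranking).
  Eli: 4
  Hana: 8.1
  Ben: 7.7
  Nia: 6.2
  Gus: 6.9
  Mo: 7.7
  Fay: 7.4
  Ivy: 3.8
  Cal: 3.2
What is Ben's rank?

Sorted (descending): 8.1, 7.7, 7.7, 7.4, 6.9, 6.2, 4, 3.8, 3.2
The 2 values of 7.7 share dense rank 2.
Remaining distinct values take the next consecutive integers.
Ben has value 7.7 → rank 2.

2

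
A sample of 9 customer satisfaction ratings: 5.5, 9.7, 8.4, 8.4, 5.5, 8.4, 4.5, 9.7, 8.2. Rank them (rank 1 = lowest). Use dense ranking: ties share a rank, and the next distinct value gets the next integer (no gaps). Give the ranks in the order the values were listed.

2, 5, 4, 4, 2, 4, 1, 5, 3

Sorted (ascending): 4.5, 5.5, 5.5, 8.2, 8.4, 8.4, 8.4, 9.7, 9.7
The 2 values of 5.5 share dense rank 2.
The 3 values of 8.4 share dense rank 4.
The 2 values of 9.7 share dense rank 5.
Remaining distinct values take the next consecutive integers.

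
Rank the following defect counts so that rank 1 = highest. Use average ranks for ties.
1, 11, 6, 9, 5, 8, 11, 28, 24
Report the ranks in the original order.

Sorted (descending): 28, 24, 11, 11, 9, 8, 6, 5, 1
The 2 values of 11 occupy positions 3–4 → average rank (3+4)/2 = 3.5.

9, 3.5, 7, 5, 8, 6, 3.5, 1, 2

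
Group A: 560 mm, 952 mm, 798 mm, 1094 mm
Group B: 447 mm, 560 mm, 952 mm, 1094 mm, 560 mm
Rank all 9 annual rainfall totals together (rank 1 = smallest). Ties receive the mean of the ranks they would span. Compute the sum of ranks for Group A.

23

Sorted (ascending): 447, 560, 560, 560, 798, 952, 952, 1094, 1094
The 3 values of 560 occupy positions 2–4 → average rank 3.
The 2 values of 952 occupy positions 6–7 → average rank (6+7)/2 = 6.5.
The 2 values of 1094 occupy positions 8–9 → average rank (8+9)/2 = 8.5.
Group A values → pooled ranks: 560→3, 952→6.5, 798→5, 1094→8.5
Rank sum = 3 + 6.5 + 5 + 8.5 = 23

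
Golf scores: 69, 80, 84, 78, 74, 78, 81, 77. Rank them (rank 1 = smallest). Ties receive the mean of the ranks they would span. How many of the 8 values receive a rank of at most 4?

Sorted (ascending): 69, 74, 77, 78, 78, 80, 81, 84
The 2 values of 78 occupy positions 4–5 → average rank (4+5)/2 = 4.5.
Ranks ≤ 4: {1, 2, 3} → 3 values.

3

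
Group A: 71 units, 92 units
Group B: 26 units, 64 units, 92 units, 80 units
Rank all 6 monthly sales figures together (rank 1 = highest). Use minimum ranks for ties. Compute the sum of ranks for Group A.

Sorted (descending): 92, 92, 80, 71, 64, 26
The 2 values of 92 occupy positions 1–2 → each gets rank 1.
Group A values → pooled ranks: 71→4, 92→1
Rank sum = 4 + 1 = 5

5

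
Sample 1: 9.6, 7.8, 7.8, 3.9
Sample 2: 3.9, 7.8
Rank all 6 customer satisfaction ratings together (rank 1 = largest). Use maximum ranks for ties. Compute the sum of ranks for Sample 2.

10

Sorted (descending): 9.6, 7.8, 7.8, 7.8, 3.9, 3.9
The 3 values of 7.8 occupy positions 2–4 → each gets rank 4.
The 2 values of 3.9 occupy positions 5–6 → each gets rank 6.
Sample 2 values → pooled ranks: 3.9→6, 7.8→4
Rank sum = 6 + 4 = 10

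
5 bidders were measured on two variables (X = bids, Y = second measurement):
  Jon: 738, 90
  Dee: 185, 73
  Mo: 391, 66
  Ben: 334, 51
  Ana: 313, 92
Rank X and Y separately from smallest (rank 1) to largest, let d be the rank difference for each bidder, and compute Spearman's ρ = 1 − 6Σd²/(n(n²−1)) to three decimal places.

-0.100

Ranks of variable 1: 5, 1, 4, 3, 2
Ranks of variable 2: 4, 3, 2, 1, 5
d = r₁ − r₂: 1, -2, 2, 2, -3
d²: 1, 4, 4, 4, 9; Σd² = 22
ρ = 1 − 6·22/(5·24) = 1 − 132/120 = -0.100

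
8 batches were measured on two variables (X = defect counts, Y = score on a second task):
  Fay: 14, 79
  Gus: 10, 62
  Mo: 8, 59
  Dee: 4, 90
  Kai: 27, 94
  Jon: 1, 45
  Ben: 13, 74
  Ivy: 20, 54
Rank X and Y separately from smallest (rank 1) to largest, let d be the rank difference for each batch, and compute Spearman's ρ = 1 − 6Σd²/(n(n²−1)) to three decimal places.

0.405

Ranks of variable 1: 6, 4, 3, 2, 8, 1, 5, 7
Ranks of variable 2: 6, 4, 3, 7, 8, 1, 5, 2
d = r₁ − r₂: 0, 0, 0, -5, 0, 0, 0, 5
d²: 0, 0, 0, 25, 0, 0, 0, 25; Σd² = 50
ρ = 1 − 6·50/(8·63) = 1 − 300/504 = 0.405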